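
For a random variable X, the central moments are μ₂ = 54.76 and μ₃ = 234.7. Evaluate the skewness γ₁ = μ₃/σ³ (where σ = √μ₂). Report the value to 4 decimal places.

σ = √μ₂ = √54.76 = 7.40000
σ³ = μ₂^(3/2) = 405.22400
γ₁ = μ₃/σ³ = 234.7 / 405.22400 ≈ 0.5792

0.5792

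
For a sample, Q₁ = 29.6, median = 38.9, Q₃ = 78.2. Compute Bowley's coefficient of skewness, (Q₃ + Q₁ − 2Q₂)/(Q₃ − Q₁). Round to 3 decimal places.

numerator: Q₃ + Q₁ − 2Q₂ = 78.2 + 29.6 − 2×38.9 = 30.0000
denominator: Q₃ − Q₁ = 78.2 − 29.6 = 48.6000
Bowley skewness = 30.0000 / 48.6000 ≈ 0.617

0.617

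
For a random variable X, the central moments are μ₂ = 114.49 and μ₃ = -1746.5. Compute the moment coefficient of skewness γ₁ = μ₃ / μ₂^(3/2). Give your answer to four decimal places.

σ = √μ₂ = √114.49 = 10.70000
σ³ = μ₂^(3/2) = 1225.04300
γ₁ = μ₃/σ³ = -1746.5 / 1225.04300 ≈ -1.4257

-1.4257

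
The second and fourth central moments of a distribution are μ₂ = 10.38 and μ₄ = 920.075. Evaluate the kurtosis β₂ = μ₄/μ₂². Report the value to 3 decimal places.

μ₂² = 10.38² = 107.74440
μ₄/μ₂² = 920.075 / 107.74440 = 8.53942
β₂ ≈ 8.539

8.539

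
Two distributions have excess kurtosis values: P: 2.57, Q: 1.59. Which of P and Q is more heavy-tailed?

Higher excess kurtosis ⇒ heavier tails relative to the normal distribution.
2.57 vs 1.59: the larger is 2.57, so P has heavier tails.

P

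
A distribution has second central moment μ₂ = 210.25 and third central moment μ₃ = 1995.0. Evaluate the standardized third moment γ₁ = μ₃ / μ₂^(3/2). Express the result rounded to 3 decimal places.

0.654

σ = √μ₂ = √210.25 = 14.50000
σ³ = μ₂^(3/2) = 3048.62500
γ₁ = μ₃/σ³ = 1995.0 / 3048.62500 ≈ 0.654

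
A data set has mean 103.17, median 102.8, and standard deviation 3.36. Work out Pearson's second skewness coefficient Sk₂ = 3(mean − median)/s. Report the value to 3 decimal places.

0.330

Sk₂ = 3(103.17 − 102.8) / 3.36 = 3 × 0.3700 / 3.36
    = 1.1100 / 3.36 ≈ 0.330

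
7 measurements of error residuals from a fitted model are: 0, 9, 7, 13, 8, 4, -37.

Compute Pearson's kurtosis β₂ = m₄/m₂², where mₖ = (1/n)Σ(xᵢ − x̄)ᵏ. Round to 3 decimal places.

x̄ = 0.5714
Σ(xᵢ − x̄)² = 1745.7143 ⇒ m₂ = 249.38776
Σ(xᵢ − x̄)⁴ = 2026448.1283 ⇒ m₄ = 289492.58975
m₂² = 62194.25239
β₂ = m₄/m₂² = 289492.58975 / 62194.25239 ≈ 4.655

4.655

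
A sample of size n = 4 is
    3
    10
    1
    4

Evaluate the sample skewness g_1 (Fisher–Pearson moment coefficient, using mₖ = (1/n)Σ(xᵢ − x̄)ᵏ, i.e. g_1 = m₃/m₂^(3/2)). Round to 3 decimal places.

0.795

x̄ = (3 + 10 + 1 + 4) / 4 = 4.5000
deviations (xᵢ − x̄): -1.5000, 5.5000, -3.5000, -0.5000
Σ(xᵢ − x̄)² = 45.0000 ⇒ m₂ = 45.0000/4 = 11.25000
Σ(xᵢ − x̄)³ = 120.0000 ⇒ m₃ = 120.0000/4 = 30.00000
m₂^(3/2) = 11.25000^(1.5) = 37.73365
g_1 = m₃ / m₂^(3/2) = 30.00000 / 37.73365 ≈ 0.795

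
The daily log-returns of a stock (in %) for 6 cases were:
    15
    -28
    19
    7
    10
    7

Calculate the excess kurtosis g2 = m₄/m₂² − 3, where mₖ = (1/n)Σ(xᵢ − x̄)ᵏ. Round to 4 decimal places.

x̄ = 5.0000
Σ(xᵢ − x̄)² = 1418.0000 ⇒ m₂ = 236.33333
Σ(xᵢ − x̄)⁴ = 1234994.0000 ⇒ m₄ = 205832.33333
m₂² = 55853.44444
g2 = m₄/m₂² − 3 = 3.68522 − 3 ≈ 0.6852

0.6852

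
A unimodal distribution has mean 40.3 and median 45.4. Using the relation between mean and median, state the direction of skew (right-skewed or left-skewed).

mean − median = 40.3 − 45.4 = -5.1
mean < median ⇒ the longer tail is on the left ⇒ left-skewed (negatively skewed).

left-skewed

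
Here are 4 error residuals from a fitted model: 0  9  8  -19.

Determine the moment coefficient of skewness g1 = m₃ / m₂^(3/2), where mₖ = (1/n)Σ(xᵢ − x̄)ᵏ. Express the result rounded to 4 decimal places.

x̄ = (0 + 9 + 8 - 19) / 4 = -0.5000
deviations (xᵢ − x̄): 0.5000, 9.5000, 8.5000, -18.5000
Σ(xᵢ − x̄)² = 505.0000 ⇒ m₂ = 505.0000/4 = 126.25000
Σ(xᵢ − x̄)³ = -4860.0000 ⇒ m₃ = -4860.0000/4 = -1215.00000
m₂^(3/2) = 126.25000^(1.5) = 1418.55794
g1 = m₃ / m₂^(3/2) = -1215.00000 / 1418.55794 ≈ -0.8565

-0.8565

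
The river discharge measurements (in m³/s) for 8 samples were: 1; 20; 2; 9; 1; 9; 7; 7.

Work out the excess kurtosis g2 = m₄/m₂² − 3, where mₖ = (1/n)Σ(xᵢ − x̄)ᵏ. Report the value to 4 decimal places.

0.3896

x̄ = 7.0000
Σ(xᵢ − x̄)² = 274.0000 ⇒ m₂ = 34.25000
Σ(xᵢ − x̄)⁴ = 31810.0000 ⇒ m₄ = 3976.25000
m₂² = 1173.06250
g2 = m₄/m₂² − 3 = 3.38963 − 3 ≈ 0.3896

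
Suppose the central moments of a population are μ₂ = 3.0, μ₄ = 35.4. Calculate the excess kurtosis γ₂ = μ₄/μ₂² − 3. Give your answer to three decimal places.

μ₂² = 3.0² = 9.00000
μ₄/μ₂² = 35.4 / 9.00000 = 3.93333
γ₂ = 3.93333 − 3 ≈ 0.933

0.933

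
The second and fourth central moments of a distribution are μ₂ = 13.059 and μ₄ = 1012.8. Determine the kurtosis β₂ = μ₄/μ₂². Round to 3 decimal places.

μ₂² = 13.059² = 170.53748
μ₄/μ₂² = 1012.8 / 170.53748 = 5.93887
β₂ ≈ 5.939

5.939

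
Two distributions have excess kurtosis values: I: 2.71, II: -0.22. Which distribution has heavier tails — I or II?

Higher excess kurtosis ⇒ heavier tails relative to the normal distribution.
2.71 vs -0.22: the larger is 2.71, so I has heavier tails. (I is leptokurtic — heavier-than-normal tails; the other is platykurtic.)

I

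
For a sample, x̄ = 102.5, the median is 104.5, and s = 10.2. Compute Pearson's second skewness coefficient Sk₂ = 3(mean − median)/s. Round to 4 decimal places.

-0.5882

Sk₂ = 3(102.5 − 104.5) / 10.2 = 3 × -2.0000 / 10.2
    = -6.0000 / 10.2 ≈ -0.5882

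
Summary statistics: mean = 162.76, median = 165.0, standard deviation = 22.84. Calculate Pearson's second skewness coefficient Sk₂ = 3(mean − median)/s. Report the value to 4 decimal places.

-0.2942

Sk₂ = 3(162.76 − 165.0) / 22.84 = 3 × -2.2400 / 22.84
    = -6.7200 / 22.84 ≈ -0.2942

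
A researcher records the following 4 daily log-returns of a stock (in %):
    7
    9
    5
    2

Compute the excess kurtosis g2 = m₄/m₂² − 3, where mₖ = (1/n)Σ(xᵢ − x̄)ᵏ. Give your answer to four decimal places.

x̄ = 5.7500
Σ(xᵢ − x̄)² = 26.7500 ⇒ m₂ = 6.68750
Σ(xᵢ − x̄)⁴ = 312.0781 ⇒ m₄ = 78.01953
m₂² = 44.72266
g2 = m₄/m₂² − 3 = 1.74452 − 3 ≈ -1.2555

-1.2555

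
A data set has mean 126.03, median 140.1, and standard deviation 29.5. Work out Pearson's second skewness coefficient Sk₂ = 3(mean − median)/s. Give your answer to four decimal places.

Sk₂ = 3(126.03 − 140.1) / 29.5 = 3 × -14.0700 / 29.5
    = -42.2100 / 29.5 ≈ -1.4308

-1.4308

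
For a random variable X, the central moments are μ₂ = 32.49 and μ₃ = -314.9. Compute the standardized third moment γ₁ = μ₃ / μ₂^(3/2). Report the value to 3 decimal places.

σ = √μ₂ = √32.49 = 5.70000
σ³ = μ₂^(3/2) = 185.19300
γ₁ = μ₃/σ³ = -314.9 / 185.19300 ≈ -1.700

-1.700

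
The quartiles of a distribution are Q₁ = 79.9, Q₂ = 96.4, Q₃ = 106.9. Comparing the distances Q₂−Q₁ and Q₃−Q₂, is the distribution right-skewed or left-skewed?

Q₂ − Q₁ = 16.5;  Q₃ − Q₂ = 10.5
Q₂ − Q₁ > Q₃ − Q₂ ⇒ the lower half is more spread out ⇒ left-skewed.

left-skewed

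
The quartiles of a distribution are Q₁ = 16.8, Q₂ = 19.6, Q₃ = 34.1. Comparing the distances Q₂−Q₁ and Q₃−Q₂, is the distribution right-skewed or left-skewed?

Q₂ − Q₁ = 2.8;  Q₃ − Q₂ = 14.5
Q₃ − Q₂ > Q₂ − Q₁ ⇒ the upper half is more spread out ⇒ right-skewed.

right-skewed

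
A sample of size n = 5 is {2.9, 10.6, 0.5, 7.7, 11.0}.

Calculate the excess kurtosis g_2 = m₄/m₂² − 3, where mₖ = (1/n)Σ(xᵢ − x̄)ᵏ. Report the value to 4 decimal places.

-1.5776

x̄ = 6.5400
Σ(xᵢ − x̄)² = 87.4520 ⇒ m₂ = 17.49040
Σ(xᵢ − x̄)⁴ = 2175.6545 ⇒ m₄ = 435.13090
m₂² = 305.91409
g_2 = m₄/m₂² − 3 = 1.42240 − 3 ≈ -1.5776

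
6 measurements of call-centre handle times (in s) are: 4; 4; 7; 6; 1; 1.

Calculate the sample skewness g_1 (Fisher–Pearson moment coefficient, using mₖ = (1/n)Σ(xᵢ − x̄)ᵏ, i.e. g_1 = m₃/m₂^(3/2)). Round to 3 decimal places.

-0.051

x̄ = (4 + 4 + 7 + 6 + 1 + 1) / 6 = 3.8333
deviations (xᵢ − x̄): 0.1667, 0.1667, 3.1667, 2.1667, -2.8333, -2.8333
Σ(xᵢ − x̄)² = 30.8333 ⇒ m₂ = 30.8333/6 = 5.13889
Σ(xᵢ − x̄)³ = -3.5556 ⇒ m₃ = -3.5556/6 = -0.59259
m₂^(3/2) = 5.13889^(1.5) = 11.64941
g_1 = m₃ / m₂^(3/2) = -0.59259 / 11.64941 ≈ -0.051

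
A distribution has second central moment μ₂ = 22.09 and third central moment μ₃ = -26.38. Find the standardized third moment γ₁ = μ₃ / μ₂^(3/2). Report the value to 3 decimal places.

-0.254

σ = √μ₂ = √22.09 = 4.70000
σ³ = μ₂^(3/2) = 103.82300
γ₁ = μ₃/σ³ = -26.38 / 103.82300 ≈ -0.254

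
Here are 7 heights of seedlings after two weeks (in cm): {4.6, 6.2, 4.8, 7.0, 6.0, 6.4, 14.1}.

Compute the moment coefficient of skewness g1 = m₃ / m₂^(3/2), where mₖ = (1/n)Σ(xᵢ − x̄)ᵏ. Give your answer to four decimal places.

x̄ = (4.6 + 6.2 + 4.8 + 7.0 + 6.0 + 6.4 + 14.1) / 7 = 7.0143
deviations (xᵢ − x̄): -2.4143, -0.8143, -2.2143, -0.0143, -1.0143, -0.6143, 7.0857
Σ(xᵢ − x̄)² = 63.0086 ⇒ m₂ = 63.0086/7 = 9.00122
Σ(xᵢ − x̄)³ = 329.0106 ⇒ m₃ = 329.0106/7 = 47.00152
m₂^(3/2) = 9.00122^(1.5) = 27.00551
g1 = m₃ / m₂^(3/2) = 47.00152 / 27.00551 ≈ 1.7404

1.7404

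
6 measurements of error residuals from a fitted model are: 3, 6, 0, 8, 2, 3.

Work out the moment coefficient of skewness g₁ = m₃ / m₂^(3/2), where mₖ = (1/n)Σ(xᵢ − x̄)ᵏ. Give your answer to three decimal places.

x̄ = (3 + 6 + 0 + 8 + 2 + 3) / 6 = 3.6667
deviations (xᵢ − x̄): -0.6667, 2.3333, -3.6667, 4.3333, -1.6667, -0.6667
Σ(xᵢ − x̄)² = 41.3333 ⇒ m₂ = 41.3333/6 = 6.88889
Σ(xᵢ − x̄)³ = 39.5556 ⇒ m₃ = 39.5556/6 = 6.59259
m₂^(3/2) = 6.88889^(1.5) = 18.08106
g₁ = m₃ / m₂^(3/2) = 6.59259 / 18.08106 ≈ 0.365

0.365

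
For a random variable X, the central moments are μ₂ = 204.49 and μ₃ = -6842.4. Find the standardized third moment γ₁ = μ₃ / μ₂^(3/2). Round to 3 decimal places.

-2.340

σ = √μ₂ = √204.49 = 14.30000
σ³ = μ₂^(3/2) = 2924.20700
γ₁ = μ₃/σ³ = -6842.4 / 2924.20700 ≈ -2.340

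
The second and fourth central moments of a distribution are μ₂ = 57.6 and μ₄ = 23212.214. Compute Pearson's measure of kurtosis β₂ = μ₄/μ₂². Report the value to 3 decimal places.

μ₂² = 57.6² = 3317.76000
μ₄/μ₂² = 23212.214 / 3317.76000 = 6.99635
β₂ ≈ 6.996

6.996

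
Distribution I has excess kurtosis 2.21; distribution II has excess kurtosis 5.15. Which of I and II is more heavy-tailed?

II

Higher excess kurtosis ⇒ heavier tails relative to the normal distribution.
2.21 vs 5.15: the larger is 5.15, so II has heavier tails.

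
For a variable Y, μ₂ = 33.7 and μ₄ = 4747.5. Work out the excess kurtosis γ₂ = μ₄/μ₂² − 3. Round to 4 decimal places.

1.1803

μ₂² = 33.7² = 1135.69000
μ₄/μ₂² = 4747.5 / 1135.69000 = 4.18028
γ₂ = 4.18028 − 3 ≈ 1.1803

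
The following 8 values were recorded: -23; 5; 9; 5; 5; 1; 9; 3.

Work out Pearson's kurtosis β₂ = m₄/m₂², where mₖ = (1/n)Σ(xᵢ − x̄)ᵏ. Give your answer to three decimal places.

x̄ = 1.7500
Σ(xᵢ − x̄)² = 751.5000 ⇒ m₂ = 93.93750
Σ(xᵢ − x̄)⁴ = 381095.9063 ⇒ m₄ = 47636.98828
m₂² = 8824.25391
β₂ = m₄/m₂² = 47636.98828 / 8824.25391 ≈ 5.398

5.398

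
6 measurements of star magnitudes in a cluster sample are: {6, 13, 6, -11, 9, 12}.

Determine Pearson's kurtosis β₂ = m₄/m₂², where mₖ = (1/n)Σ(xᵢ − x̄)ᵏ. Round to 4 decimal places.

x̄ = 5.8333
Σ(xᵢ − x̄)² = 382.8333 ⇒ m₂ = 63.80556
Σ(xᵢ − x̄)⁴ = 84478.1528 ⇒ m₄ = 14079.69213
m₂² = 4071.14892
β₂ = m₄/m₂² = 14079.69213 / 4071.14892 ≈ 3.4584

3.4584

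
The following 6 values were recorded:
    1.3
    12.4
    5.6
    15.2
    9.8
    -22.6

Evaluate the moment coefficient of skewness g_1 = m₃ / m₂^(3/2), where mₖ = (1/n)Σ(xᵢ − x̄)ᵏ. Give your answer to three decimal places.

x̄ = (1.3 + 12.4 + 5.6 + 15.2 + 9.8 - 22.6) / 6 = 3.6167
deviations (xᵢ − x̄): -2.3167, 8.7833, 1.9833, 11.5833, 6.1833, -26.2167
Σ(xᵢ − x̄)² = 946.1683 ⇒ m₂ = 946.1683/6 = 157.69472
Σ(xᵢ − x̄)³ = -15555.5074 ⇒ m₃ = -15555.5074/6 = -2592.58457
m₂^(3/2) = 157.69472^(1.5) = 1980.27606
g_1 = m₃ / m₂^(3/2) = -2592.58457 / 1980.27606 ≈ -1.309

-1.309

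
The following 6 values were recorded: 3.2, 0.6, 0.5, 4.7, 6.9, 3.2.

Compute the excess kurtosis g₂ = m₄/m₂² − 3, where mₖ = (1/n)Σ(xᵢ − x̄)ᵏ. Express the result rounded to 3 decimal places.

-1.049

x̄ = 3.1833
Σ(xᵢ − x̄)² = 29.9883 ⇒ m₂ = 4.99806
Σ(xᵢ − x̄)⁴ = 292.4882 ⇒ m₄ = 48.74804
m₂² = 24.98056
g₂ = m₄/m₂² − 3 = 1.95144 − 3 ≈ -1.049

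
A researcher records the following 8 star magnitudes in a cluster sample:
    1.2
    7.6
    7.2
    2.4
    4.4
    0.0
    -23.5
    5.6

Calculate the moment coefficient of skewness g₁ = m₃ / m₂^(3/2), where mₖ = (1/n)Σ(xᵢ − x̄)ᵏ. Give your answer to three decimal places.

-1.947

x̄ = (1.2 + 7.6 + 7.2 + 2.4 + 4.4 + 0.0 - 23.5 + 5.6) / 8 = 0.6125
deviations (xᵢ − x̄): 0.5875, 6.9875, 6.5875, 1.7875, 3.7875, -0.6125, -24.1125, 4.9875
Σ(xᵢ − x̄)² = 716.7688 ⇒ m₂ = 716.7688/8 = 89.59609
Σ(xᵢ − x̄)³ = -13208.1998 ⇒ m₃ = -13208.1998/8 = -1651.02498
m₂^(3/2) = 89.59609^(1.5) = 848.07374
g₁ = m₃ / m₂^(3/2) = -1651.02498 / 848.07374 ≈ -1.947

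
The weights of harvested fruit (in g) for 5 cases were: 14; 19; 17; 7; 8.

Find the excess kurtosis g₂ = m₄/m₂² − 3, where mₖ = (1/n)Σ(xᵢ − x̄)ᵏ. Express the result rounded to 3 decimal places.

-1.663

x̄ = 13.0000
Σ(xᵢ − x̄)² = 114.0000 ⇒ m₂ = 22.80000
Σ(xᵢ − x̄)⁴ = 3474.0000 ⇒ m₄ = 694.80000
m₂² = 519.84000
g₂ = m₄/m₂² − 3 = 1.33657 − 3 ≈ -1.663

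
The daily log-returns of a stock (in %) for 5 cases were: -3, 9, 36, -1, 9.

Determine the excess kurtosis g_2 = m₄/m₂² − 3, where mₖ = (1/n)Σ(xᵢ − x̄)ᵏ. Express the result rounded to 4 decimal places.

x̄ = 10.0000
Σ(xᵢ − x̄)² = 968.0000 ⇒ m₂ = 193.60000
Σ(xᵢ − x̄)⁴ = 500180.0000 ⇒ m₄ = 100036.00000
m₂² = 37480.96000
g_2 = m₄/m₂² − 3 = 2.66898 − 3 ≈ -0.3310

-0.3310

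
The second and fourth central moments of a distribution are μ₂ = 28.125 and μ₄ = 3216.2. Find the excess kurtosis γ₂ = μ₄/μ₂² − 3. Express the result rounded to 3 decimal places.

μ₂² = 28.125² = 791.01563
μ₄/μ₂² = 3216.2 / 791.01563 = 4.06591
γ₂ = 4.06591 − 3 ≈ 1.066

1.066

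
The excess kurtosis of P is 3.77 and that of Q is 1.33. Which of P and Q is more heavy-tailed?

Higher excess kurtosis ⇒ heavier tails relative to the normal distribution.
3.77 vs 1.33: the larger is 3.77, so P has heavier tails.

P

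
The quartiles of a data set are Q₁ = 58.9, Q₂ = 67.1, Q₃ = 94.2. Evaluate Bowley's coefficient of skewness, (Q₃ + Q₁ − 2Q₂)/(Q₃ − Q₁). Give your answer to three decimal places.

0.535

numerator: Q₃ + Q₁ − 2Q₂ = 94.2 + 58.9 − 2×67.1 = 18.9000
denominator: Q₃ − Q₁ = 94.2 − 58.9 = 35.3000
Bowley skewness = 18.9000 / 35.3000 ≈ 0.535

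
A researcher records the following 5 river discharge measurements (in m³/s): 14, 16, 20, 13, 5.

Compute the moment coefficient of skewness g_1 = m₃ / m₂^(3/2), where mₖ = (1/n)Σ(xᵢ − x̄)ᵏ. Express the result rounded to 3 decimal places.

-0.604

x̄ = (14 + 16 + 20 + 13 + 5) / 5 = 13.6000
deviations (xᵢ − x̄): 0.4000, 2.4000, 6.4000, -0.6000, -8.6000
Σ(xᵢ − x̄)² = 121.2000 ⇒ m₂ = 121.2000/5 = 24.24000
Σ(xᵢ − x̄)³ = -360.2400 ⇒ m₃ = -360.2400/5 = -72.04800
m₂^(3/2) = 24.24000^(1.5) = 119.34354
g_1 = m₃ / m₂^(3/2) = -72.04800 / 119.34354 ≈ -0.604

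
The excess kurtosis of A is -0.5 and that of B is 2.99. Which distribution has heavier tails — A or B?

Higher excess kurtosis ⇒ heavier tails relative to the normal distribution.
-0.5 vs 2.99: the larger is 2.99, so B has heavier tails. (B is leptokurtic — heavier-than-normal tails; the other is platykurtic.)

B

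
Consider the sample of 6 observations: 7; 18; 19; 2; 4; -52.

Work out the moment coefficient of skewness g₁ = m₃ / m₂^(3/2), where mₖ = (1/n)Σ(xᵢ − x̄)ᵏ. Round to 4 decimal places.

-1.4947

x̄ = (7 + 18 + 19 + 2 + 4 - 52) / 6 = -0.3333
deviations (xᵢ − x̄): 7.3333, 18.3333, 19.3333, 2.3333, 4.3333, -51.6667
Σ(xᵢ − x̄)² = 3457.3333 ⇒ m₂ = 3457.3333/6 = 576.22222
Σ(xᵢ − x̄)³ = -124044.4444 ⇒ m₃ = -124044.4444/6 = -20674.07407
m₂^(3/2) = 576.22222^(1.5) = 13832.00077
g₁ = m₃ / m₂^(3/2) = -20674.07407 / 13832.00077 ≈ -1.4947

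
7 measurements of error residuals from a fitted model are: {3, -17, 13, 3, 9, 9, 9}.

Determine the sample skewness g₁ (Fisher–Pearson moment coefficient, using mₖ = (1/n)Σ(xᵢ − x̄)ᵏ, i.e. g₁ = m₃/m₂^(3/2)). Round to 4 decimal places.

x̄ = (3 - 17 + 13 + 3 + 9 + 9 + 9) / 7 = 4.1429
deviations (xᵢ − x̄): -1.1429, -21.1429, 8.8571, -1.1429, 4.8571, 4.8571, 4.8571
Σ(xᵢ − x̄)² = 598.8571 ⇒ m₂ = 598.8571/7 = 85.55102
Σ(xᵢ − x̄)³ = -8415.6735 ⇒ m₃ = -8415.6735/7 = -1202.23907
m₂^(3/2) = 85.55102^(1.5) = 791.29385
g₁ = m₃ / m₂^(3/2) = -1202.23907 / 791.29385 ≈ -1.5193

-1.5193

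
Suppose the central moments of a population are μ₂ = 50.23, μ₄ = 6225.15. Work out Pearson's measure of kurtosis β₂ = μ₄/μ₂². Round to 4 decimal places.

2.4673

μ₂² = 50.23² = 2523.05290
μ₄/μ₂² = 6225.15 / 2523.05290 = 2.46731
β₂ ≈ 2.4673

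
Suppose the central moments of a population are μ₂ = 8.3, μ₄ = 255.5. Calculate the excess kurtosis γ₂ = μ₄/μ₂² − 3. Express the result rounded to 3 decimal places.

0.709

μ₂² = 8.3² = 68.89000
μ₄/μ₂² = 255.5 / 68.89000 = 3.70881
γ₂ = 3.70881 − 3 ≈ 0.709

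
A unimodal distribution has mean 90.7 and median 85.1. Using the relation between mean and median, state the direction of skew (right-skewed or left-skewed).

mean − median = 90.7 − 85.1 = 5.6
mean > median ⇒ the longer tail is on the right ⇒ right-skewed (positively skewed).

right-skewed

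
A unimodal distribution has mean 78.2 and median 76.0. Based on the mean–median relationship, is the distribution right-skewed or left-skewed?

mean − median = 78.2 − 76.0 = 2.2
mean > median ⇒ the longer tail is on the right ⇒ right-skewed (positively skewed).

right-skewed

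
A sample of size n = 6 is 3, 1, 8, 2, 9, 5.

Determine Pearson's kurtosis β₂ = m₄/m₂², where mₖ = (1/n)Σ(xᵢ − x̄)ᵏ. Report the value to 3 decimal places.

x̄ = 4.6667
Σ(xᵢ − x̄)² = 53.3333 ⇒ m₂ = 8.88889
Σ(xᵢ − x̄)⁴ = 715.1111 ⇒ m₄ = 119.18519
m₂² = 79.01235
β₂ = m₄/m₂² = 119.18519 / 79.01235 ≈ 1.508

1.508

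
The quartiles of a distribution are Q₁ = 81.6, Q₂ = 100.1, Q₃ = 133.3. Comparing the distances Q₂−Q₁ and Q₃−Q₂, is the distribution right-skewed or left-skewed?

right-skewed

Q₂ − Q₁ = 18.5;  Q₃ − Q₂ = 33.2
Q₃ − Q₂ > Q₂ − Q₁ ⇒ the upper half is more spread out ⇒ right-skewed.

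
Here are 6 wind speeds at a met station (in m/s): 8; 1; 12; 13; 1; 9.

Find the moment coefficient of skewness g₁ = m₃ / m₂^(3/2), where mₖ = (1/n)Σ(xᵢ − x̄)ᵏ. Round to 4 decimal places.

x̄ = (8 + 1 + 12 + 13 + 1 + 9) / 6 = 7.3333
deviations (xᵢ − x̄): 0.6667, -6.3333, 4.6667, 5.6667, -6.3333, 1.6667
Σ(xᵢ − x̄)² = 137.3333 ⇒ m₂ = 137.3333/6 = 22.88889
Σ(xᵢ − x̄)³ = -219.5556 ⇒ m₃ = -219.5556/6 = -36.59259
m₂^(3/2) = 22.88889^(1.5) = 109.50579
g₁ = m₃ / m₂^(3/2) = -36.59259 / 109.50579 ≈ -0.3342

-0.3342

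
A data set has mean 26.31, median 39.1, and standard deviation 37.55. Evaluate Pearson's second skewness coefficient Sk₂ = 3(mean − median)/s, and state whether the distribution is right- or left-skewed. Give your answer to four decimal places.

Sk₂ = 3(26.31 − 39.1) / 37.55 = 3 × -12.7900 / 37.55
    = -38.3700 / 37.55 ≈ -1.0218
Sk₂ < 0 ⇒ mean < median ⇒ left-skewed (negative skew).

-1.0218, left-skewed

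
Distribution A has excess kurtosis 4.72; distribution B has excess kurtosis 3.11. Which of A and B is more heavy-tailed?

Higher excess kurtosis ⇒ heavier tails relative to the normal distribution.
4.72 vs 3.11: the larger is 4.72, so A has heavier tails.

A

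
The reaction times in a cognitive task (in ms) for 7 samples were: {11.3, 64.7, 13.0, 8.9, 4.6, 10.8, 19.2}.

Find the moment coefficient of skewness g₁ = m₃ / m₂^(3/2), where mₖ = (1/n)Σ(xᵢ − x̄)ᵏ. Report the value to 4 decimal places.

x̄ = (11.3 + 64.7 + 13.0 + 8.9 + 4.6 + 10.8 + 19.2) / 7 = 18.9286
deviations (xᵢ − x̄): -7.6286, 45.7714, -5.9286, -10.0286, -14.3286, -8.1286, 0.2714
Σ(xᵢ − x̄)² = 2560.3943 ⇒ m₂ = 2560.3943/7 = 365.77061
Σ(xᵢ − x̄)³ = 90752.4735 ⇒ m₃ = 90752.4735/7 = 12964.63907
m₂^(3/2) = 365.77061^(1.5) = 6995.41065
g₁ = m₃ / m₂^(3/2) = 12964.63907 / 6995.41065 ≈ 1.8533

1.8533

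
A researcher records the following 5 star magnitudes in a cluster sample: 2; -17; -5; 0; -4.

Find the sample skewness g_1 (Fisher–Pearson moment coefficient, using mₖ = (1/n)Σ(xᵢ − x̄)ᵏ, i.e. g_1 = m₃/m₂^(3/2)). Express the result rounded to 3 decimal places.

x̄ = (2 - 17 - 5 + 0 - 4) / 5 = -4.8000
deviations (xᵢ − x̄): 6.8000, -12.2000, -0.2000, 4.8000, 0.8000
Σ(xᵢ − x̄)² = 218.8000 ⇒ m₂ = 218.8000/5 = 43.76000
Σ(xᵢ − x̄)³ = -1390.3200 ⇒ m₃ = -1390.3200/5 = -278.06400
m₂^(3/2) = 43.76000^(1.5) = 289.47827
g_1 = m₃ / m₂^(3/2) = -278.06400 / 289.47827 ≈ -0.961

-0.961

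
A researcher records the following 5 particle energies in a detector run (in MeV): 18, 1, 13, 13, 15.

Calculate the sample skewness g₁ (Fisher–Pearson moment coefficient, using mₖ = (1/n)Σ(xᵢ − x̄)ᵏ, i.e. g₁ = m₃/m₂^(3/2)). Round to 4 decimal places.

-1.1152

x̄ = (18 + 1 + 13 + 13 + 15) / 5 = 12.0000
deviations (xᵢ − x̄): 6.0000, -11.0000, 1.0000, 1.0000, 3.0000
Σ(xᵢ − x̄)² = 168.0000 ⇒ m₂ = 168.0000/5 = 33.60000
Σ(xᵢ − x̄)³ = -1086.0000 ⇒ m₃ = -1086.0000/5 = -217.20000
m₂^(3/2) = 33.60000^(1.5) = 194.76410
g₁ = m₃ / m₂^(3/2) = -217.20000 / 194.76410 ≈ -1.1152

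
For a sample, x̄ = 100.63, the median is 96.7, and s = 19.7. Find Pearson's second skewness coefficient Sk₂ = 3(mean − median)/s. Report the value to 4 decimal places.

Sk₂ = 3(100.63 − 96.7) / 19.7 = 3 × 3.9300 / 19.7
    = 11.7900 / 19.7 ≈ 0.5985

0.5985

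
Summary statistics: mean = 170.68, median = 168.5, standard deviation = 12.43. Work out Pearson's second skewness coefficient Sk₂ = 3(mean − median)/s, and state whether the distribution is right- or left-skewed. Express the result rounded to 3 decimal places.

Sk₂ = 3(170.68 − 168.5) / 12.43 = 3 × 2.1800 / 12.43
    = 6.5400 / 12.43 ≈ 0.526
Sk₂ > 0 ⇒ mean > median ⇒ right-skewed (positive skew).

0.526, right-skewed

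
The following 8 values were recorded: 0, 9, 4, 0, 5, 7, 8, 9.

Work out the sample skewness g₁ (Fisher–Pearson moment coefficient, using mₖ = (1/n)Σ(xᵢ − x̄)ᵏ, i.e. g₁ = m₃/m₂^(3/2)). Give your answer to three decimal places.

-0.484

x̄ = (0 + 9 + 4 + 0 + 5 + 7 + 8 + 9) / 8 = 5.2500
deviations (xᵢ − x̄): -5.2500, 3.7500, -1.2500, -5.2500, -0.2500, 1.7500, 2.7500, 3.7500
Σ(xᵢ − x̄)² = 95.5000 ⇒ m₂ = 95.5000/8 = 11.93750
Σ(xᵢ − x̄)³ = -159.7500 ⇒ m₃ = -159.7500/8 = -19.96875
m₂^(3/2) = 11.93750^(1.5) = 41.24488
g₁ = m₃ / m₂^(3/2) = -19.96875 / 41.24488 ≈ -0.484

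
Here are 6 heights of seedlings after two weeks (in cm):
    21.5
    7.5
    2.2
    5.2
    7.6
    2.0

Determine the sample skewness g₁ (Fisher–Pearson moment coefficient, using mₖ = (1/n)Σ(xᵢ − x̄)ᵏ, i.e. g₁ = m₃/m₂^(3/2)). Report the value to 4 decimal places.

1.3402

x̄ = (21.5 + 7.5 + 2.2 + 5.2 + 7.6 + 2.0) / 6 = 7.6667
deviations (xᵢ − x̄): 13.8333, -0.1667, -5.4667, -2.4667, -0.0667, -5.6667
Σ(xᵢ − x̄)² = 259.4733 ⇒ m₂ = 259.4733/6 = 43.24556
Σ(xᵢ − x̄)³ = 2286.8176 ⇒ m₃ = 2286.8176/6 = 381.13626
m₂^(3/2) = 43.24556^(1.5) = 284.38862
g₁ = m₃ / m₂^(3/2) = 381.13626 / 284.38862 ≈ 1.3402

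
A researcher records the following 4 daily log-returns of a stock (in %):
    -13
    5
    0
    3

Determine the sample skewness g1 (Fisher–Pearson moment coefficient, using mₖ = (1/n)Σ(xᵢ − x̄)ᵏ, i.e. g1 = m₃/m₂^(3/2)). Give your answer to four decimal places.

-0.9417

x̄ = (-13 + 5 + 0 + 3) / 4 = -1.2500
deviations (xᵢ − x̄): -11.7500, 6.2500, 1.2500, 4.2500
Σ(xᵢ − x̄)² = 196.7500 ⇒ m₂ = 196.7500/4 = 49.18750
Σ(xᵢ − x̄)³ = -1299.3750 ⇒ m₃ = -1299.3750/4 = -324.84375
m₂^(3/2) = 49.18750^(1.5) = 344.97063
g1 = m₃ / m₂^(3/2) = -324.84375 / 344.97063 ≈ -0.9417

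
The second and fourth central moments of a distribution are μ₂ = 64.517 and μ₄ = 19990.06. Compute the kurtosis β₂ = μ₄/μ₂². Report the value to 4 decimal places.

μ₂² = 64.517² = 4162.44329
μ₄/μ₂² = 19990.06 / 4162.44329 = 4.80248
β₂ ≈ 4.8025

4.8025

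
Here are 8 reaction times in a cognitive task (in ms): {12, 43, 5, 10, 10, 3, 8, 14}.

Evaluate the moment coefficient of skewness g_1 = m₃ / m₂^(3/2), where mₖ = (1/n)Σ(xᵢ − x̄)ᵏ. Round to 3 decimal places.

x̄ = (12 + 43 + 5 + 10 + 10 + 3 + 8 + 14) / 8 = 13.1250
deviations (xᵢ − x̄): -1.1250, 29.8750, -8.1250, -3.1250, -3.1250, -10.1250, -5.1250, 0.8750
Σ(xᵢ − x̄)² = 1108.8750 ⇒ m₂ = 1108.8750/8 = 138.60938
Σ(xᵢ − x̄)³ = 24893.1563 ⇒ m₃ = 24893.1563/8 = 3111.64453
m₂^(3/2) = 138.60938^(1.5) = 1631.88259
g_1 = m₃ / m₂^(3/2) = 3111.64453 / 1631.88259 ≈ 1.907

1.907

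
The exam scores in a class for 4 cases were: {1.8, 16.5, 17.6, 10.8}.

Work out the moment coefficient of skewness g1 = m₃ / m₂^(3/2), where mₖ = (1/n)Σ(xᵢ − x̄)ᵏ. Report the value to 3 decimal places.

-0.656

x̄ = (1.8 + 16.5 + 17.6 + 10.8) / 4 = 11.6750
deviations (xᵢ − x̄): -9.8750, 4.8250, 5.9250, -0.8750
Σ(xᵢ − x̄)² = 156.6675 ⇒ m₂ = 156.6675/4 = 39.16688
Σ(xᵢ − x̄)³ = -643.3069 ⇒ m₃ = -643.3069/4 = -160.82672
m₂^(3/2) = 39.16688^(1.5) = 245.11979
g1 = m₃ / m₂^(3/2) = -160.82672 / 245.11979 ≈ -0.656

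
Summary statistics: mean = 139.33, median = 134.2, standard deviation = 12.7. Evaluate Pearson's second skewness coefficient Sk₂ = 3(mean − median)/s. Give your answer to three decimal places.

1.212

Sk₂ = 3(139.33 − 134.2) / 12.7 = 3 × 5.1300 / 12.7
    = 15.3900 / 12.7 ≈ 1.212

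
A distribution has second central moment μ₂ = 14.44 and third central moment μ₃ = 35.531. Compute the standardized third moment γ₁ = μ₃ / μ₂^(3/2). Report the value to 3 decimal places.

0.648

σ = √μ₂ = √14.44 = 3.80000
σ³ = μ₂^(3/2) = 54.87200
γ₁ = μ₃/σ³ = 35.531 / 54.87200 ≈ 0.648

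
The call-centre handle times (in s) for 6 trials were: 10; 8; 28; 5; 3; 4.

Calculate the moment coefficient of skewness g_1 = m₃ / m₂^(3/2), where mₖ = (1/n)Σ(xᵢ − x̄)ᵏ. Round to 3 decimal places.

1.494

x̄ = (10 + 8 + 28 + 5 + 3 + 4) / 6 = 9.6667
deviations (xᵢ − x̄): 0.3333, -1.6667, 18.3333, -4.6667, -6.6667, -5.6667
Σ(xᵢ − x̄)² = 437.3333 ⇒ m₂ = 437.3333/6 = 72.88889
Σ(xᵢ − x̄)³ = 5577.5556 ⇒ m₃ = 5577.5556/6 = 929.59259
m₂^(3/2) = 72.88889^(1.5) = 622.28881
g_1 = m₃ / m₂^(3/2) = 929.59259 / 622.28881 ≈ 1.494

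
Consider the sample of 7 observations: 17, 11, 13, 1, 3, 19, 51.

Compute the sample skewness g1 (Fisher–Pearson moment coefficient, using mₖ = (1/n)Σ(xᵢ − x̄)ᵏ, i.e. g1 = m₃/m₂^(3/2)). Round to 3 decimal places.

x̄ = (17 + 11 + 13 + 1 + 3 + 19 + 51) / 7 = 16.4286
deviations (xᵢ − x̄): 0.5714, -5.4286, -3.4286, -15.4286, -13.4286, 2.5714, 34.5714
Σ(xᵢ − x̄)² = 1661.7143 ⇒ m₂ = 1661.7143/7 = 237.38776
Σ(xᵢ − x̄)³ = 35041.9592 ⇒ m₃ = 35041.9592/7 = 5005.99417
m₂^(3/2) = 237.38776^(1.5) = 3657.52641
g1 = m₃ / m₂^(3/2) = 5005.99417 / 3657.52641 ≈ 1.369

1.369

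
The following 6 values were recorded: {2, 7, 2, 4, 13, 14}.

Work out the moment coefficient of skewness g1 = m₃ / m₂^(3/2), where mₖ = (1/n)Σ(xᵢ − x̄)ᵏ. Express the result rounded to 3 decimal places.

0.400

x̄ = (2 + 7 + 2 + 4 + 13 + 14) / 6 = 7.0000
deviations (xᵢ − x̄): -5.0000, 0.0000, -5.0000, -3.0000, 6.0000, 7.0000
Σ(xᵢ − x̄)² = 144.0000 ⇒ m₂ = 144.0000/6 = 24.00000
Σ(xᵢ − x̄)³ = 282.0000 ⇒ m₃ = 282.0000/6 = 47.00000
m₂^(3/2) = 24.00000^(1.5) = 117.57551
g1 = m₃ / m₂^(3/2) = 47.00000 / 117.57551 ≈ 0.400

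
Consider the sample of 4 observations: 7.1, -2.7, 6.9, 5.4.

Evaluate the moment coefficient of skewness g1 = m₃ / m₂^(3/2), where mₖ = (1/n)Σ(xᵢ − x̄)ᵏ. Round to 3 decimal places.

-1.067

x̄ = (7.1 - 2.7 + 6.9 + 5.4) / 4 = 4.1750
deviations (xᵢ − x̄): 2.9250, -6.8750, 2.7250, 1.2250
Σ(xᵢ − x̄)² = 64.7475 ⇒ m₂ = 64.7475/4 = 16.18688
Σ(xᵢ − x̄)³ = -277.8529 ⇒ m₃ = -277.8529/4 = -69.46322
m₂^(3/2) = 16.18688^(1.5) = 65.12452
g1 = m₃ / m₂^(3/2) = -69.46322 / 65.12452 ≈ -1.067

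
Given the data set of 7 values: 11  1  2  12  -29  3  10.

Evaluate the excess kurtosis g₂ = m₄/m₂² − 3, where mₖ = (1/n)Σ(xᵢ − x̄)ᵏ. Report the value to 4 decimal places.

1.2545

x̄ = 1.4286
Σ(xᵢ − x̄)² = 1205.7143 ⇒ m₂ = 172.24490
Σ(xᵢ − x̄)⁴ = 883573.0262 ⇒ m₄ = 126224.71803
m₂² = 29668.30487
g₂ = m₄/m₂² − 3 = 4.25453 − 3 ≈ 1.2545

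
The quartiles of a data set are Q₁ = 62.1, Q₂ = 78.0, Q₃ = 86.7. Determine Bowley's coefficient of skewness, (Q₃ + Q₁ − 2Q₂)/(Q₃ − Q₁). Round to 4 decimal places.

numerator: Q₃ + Q₁ − 2Q₂ = 86.7 + 62.1 − 2×78.0 = -7.2000
denominator: Q₃ − Q₁ = 86.7 − 62.1 = 24.6000
Bowley skewness = -7.2000 / 24.6000 ≈ -0.2927

-0.2927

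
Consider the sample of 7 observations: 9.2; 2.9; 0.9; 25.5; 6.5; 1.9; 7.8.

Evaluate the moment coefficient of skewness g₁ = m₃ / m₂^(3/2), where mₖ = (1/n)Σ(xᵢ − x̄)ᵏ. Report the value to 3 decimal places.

x̄ = (9.2 + 2.9 + 0.9 + 25.5 + 6.5 + 1.9 + 7.8) / 7 = 7.8143
deviations (xᵢ − x̄): 1.3857, -4.9143, -6.9143, 17.6857, -1.3143, -5.9143, -0.0143
Σ(xᵢ − x̄)² = 423.3686 ⇒ m₂ = 423.3686/7 = 60.48122
Σ(xᵢ − x̄)³ = 4876.0986 ⇒ m₃ = 4876.0986/7 = 696.58552
m₂^(3/2) = 60.48122^(1.5) = 470.36052
g₁ = m₃ / m₂^(3/2) = 696.58552 / 470.36052 ≈ 1.481

1.481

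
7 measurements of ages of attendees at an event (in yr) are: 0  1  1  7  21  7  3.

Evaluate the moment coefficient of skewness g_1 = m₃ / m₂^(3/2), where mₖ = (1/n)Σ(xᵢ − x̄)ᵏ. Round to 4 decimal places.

1.4507

x̄ = (0 + 1 + 1 + 7 + 21 + 7 + 3) / 7 = 5.7143
deviations (xᵢ − x̄): -5.7143, -4.7143, -4.7143, 1.2857, 15.2857, 1.2857, -2.7143
Σ(xᵢ − x̄)² = 321.4286 ⇒ m₂ = 321.4286/7 = 45.91837
Σ(xᵢ − x̄)³ = 3159.6735 ⇒ m₃ = 3159.6735/7 = 451.38192
m₂^(3/2) = 45.91837^(1.5) = 311.15706
g_1 = m₃ / m₂^(3/2) = 451.38192 / 311.15706 ≈ 1.4507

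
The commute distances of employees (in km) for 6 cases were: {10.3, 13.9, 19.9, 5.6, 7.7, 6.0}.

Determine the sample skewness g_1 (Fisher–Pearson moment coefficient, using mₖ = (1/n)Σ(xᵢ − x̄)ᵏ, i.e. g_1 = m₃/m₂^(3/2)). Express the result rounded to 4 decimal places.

0.7954

x̄ = (10.3 + 13.9 + 19.9 + 5.6 + 7.7 + 6.0) / 6 = 10.5667
deviations (xᵢ − x̄): -0.2667, 3.3333, 9.3333, -4.9667, -2.8667, -4.5667
Σ(xᵢ − x̄)² = 152.0333 ⇒ m₂ = 152.0333/6 = 25.33889
Σ(xᵢ − x̄)³ = 608.7456 ⇒ m₃ = 608.7456/6 = 101.45759
m₂^(3/2) = 25.33889^(1.5) = 127.55026
g_1 = m₃ / m₂^(3/2) = 101.45759 / 127.55026 ≈ 0.7954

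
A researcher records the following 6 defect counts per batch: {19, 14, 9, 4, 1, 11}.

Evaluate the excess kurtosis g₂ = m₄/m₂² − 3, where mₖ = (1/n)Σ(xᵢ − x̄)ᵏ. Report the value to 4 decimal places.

x̄ = 9.6667
Σ(xᵢ − x̄)² = 215.3333 ⇒ m₂ = 35.88889
Σ(xᵢ − x̄)⁴ = 14617.1111 ⇒ m₄ = 2436.18519
m₂² = 1288.01235
g₂ = m₄/m₂² − 3 = 1.89143 − 3 ≈ -1.1086

-1.1086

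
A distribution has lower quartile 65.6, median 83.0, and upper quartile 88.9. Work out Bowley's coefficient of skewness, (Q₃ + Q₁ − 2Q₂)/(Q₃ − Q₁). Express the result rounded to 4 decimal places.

-0.4936

numerator: Q₃ + Q₁ − 2Q₂ = 88.9 + 65.6 − 2×83.0 = -11.5000
denominator: Q₃ − Q₁ = 88.9 − 65.6 = 23.3000
Bowley skewness = -11.5000 / 23.3000 ≈ -0.4936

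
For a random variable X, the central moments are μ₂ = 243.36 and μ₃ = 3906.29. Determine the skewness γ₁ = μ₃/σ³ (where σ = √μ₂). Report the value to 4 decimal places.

σ = √μ₂ = √243.36 = 15.60000
σ³ = μ₂^(3/2) = 3796.41600
γ₁ = μ₃/σ³ = 3906.29 / 3796.41600 ≈ 1.0289

1.0289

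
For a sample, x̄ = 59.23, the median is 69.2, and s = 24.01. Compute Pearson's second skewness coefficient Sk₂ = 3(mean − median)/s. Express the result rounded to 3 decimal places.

Sk₂ = 3(59.23 − 69.2) / 24.01 = 3 × -9.9700 / 24.01
    = -29.9100 / 24.01 ≈ -1.246

-1.246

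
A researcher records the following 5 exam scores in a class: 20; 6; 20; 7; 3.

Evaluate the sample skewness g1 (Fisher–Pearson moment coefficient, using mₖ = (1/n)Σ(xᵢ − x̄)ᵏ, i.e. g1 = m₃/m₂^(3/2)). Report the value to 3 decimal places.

x̄ = (20 + 6 + 20 + 7 + 3) / 5 = 11.2000
deviations (xᵢ − x̄): 8.8000, -5.2000, 8.8000, -4.2000, -8.2000
Σ(xᵢ − x̄)² = 266.8000 ⇒ m₂ = 266.8000/5 = 53.36000
Σ(xᵢ − x̄)³ = 596.8800 ⇒ m₃ = 596.8800/5 = 119.37600
m₂^(3/2) = 53.36000^(1.5) = 389.78375
g1 = m₃ / m₂^(3/2) = 119.37600 / 389.78375 ≈ 0.306

0.306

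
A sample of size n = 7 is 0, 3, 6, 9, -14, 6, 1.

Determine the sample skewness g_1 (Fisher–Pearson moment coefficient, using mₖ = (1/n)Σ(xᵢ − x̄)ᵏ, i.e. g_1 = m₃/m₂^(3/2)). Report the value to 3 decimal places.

-1.337

x̄ = (0 + 3 + 6 + 9 - 14 + 6 + 1) / 7 = 1.5714
deviations (xᵢ − x̄): -1.5714, 1.4286, 4.4286, 7.4286, -15.5714, 4.4286, -0.5714
Σ(xᵢ − x̄)² = 341.7143 ⇒ m₂ = 341.7143/7 = 48.81633
Σ(xᵢ − x̄)³ = -3193.1020 ⇒ m₃ = -3193.1020/7 = -456.15743
m₂^(3/2) = 48.81633^(1.5) = 341.07324
g_1 = m₃ / m₂^(3/2) = -456.15743 / 341.07324 ≈ -1.337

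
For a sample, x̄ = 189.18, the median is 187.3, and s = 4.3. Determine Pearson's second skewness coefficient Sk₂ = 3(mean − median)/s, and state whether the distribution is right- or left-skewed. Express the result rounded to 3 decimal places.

1.312, right-skewed

Sk₂ = 3(189.18 − 187.3) / 4.3 = 3 × 1.8800 / 4.3
    = 5.6400 / 4.3 ≈ 1.312
Sk₂ > 0 ⇒ mean > median ⇒ right-skewed (positive skew).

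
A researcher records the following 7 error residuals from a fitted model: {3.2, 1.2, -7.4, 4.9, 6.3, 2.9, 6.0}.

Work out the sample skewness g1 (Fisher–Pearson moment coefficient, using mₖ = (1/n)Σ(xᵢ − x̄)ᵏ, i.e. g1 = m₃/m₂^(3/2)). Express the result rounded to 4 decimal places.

x̄ = (3.2 + 1.2 - 7.4 + 4.9 + 6.3 + 2.9 + 6.0) / 7 = 2.4429
deviations (xᵢ − x̄): 0.7571, -1.2429, -9.8429, 2.4571, 3.8571, 0.4571, 3.5571
Σ(xᵢ − x̄)² = 132.7771 ⇒ m₂ = 132.7771/7 = 18.96816
Σ(xᵢ − x̄)³ = -837.7549 ⇒ m₃ = -837.7549/7 = -119.67927
m₂^(3/2) = 18.96816^(1.5) = 82.61101
g1 = m₃ / m₂^(3/2) = -119.67927 / 82.61101 ≈ -1.4487

-1.4487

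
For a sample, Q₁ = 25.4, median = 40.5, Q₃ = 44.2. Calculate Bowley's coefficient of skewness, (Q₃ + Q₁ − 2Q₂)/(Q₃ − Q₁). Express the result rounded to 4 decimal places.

-0.6064

numerator: Q₃ + Q₁ − 2Q₂ = 44.2 + 25.4 − 2×40.5 = -11.4000
denominator: Q₃ − Q₁ = 44.2 − 25.4 = 18.8000
Bowley skewness = -11.4000 / 18.8000 ≈ -0.6064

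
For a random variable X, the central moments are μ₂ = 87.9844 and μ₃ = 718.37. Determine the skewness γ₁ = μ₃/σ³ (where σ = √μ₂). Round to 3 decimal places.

0.870

σ = √μ₂ = √87.9844 = 9.38000
σ³ = μ₂^(3/2) = 825.29367
γ₁ = μ₃/σ³ = 718.37 / 825.29367 ≈ 0.870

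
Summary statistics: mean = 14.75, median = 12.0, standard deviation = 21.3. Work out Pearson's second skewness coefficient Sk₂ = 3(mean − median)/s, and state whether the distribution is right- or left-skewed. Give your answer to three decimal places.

0.387, right-skewed

Sk₂ = 3(14.75 − 12.0) / 21.3 = 3 × 2.7500 / 21.3
    = 8.2500 / 21.3 ≈ 0.387
Sk₂ > 0 ⇒ mean > median ⇒ right-skewed (positive skew).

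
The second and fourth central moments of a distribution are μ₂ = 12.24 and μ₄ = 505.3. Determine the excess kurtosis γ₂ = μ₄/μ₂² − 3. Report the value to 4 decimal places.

μ₂² = 12.24² = 149.81760
μ₄/μ₂² = 505.3 / 149.81760 = 3.37277
γ₂ = 3.37277 − 3 ≈ 0.3728

0.3728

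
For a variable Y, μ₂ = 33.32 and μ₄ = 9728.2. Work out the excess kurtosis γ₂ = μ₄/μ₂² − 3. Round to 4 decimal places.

5.7624

μ₂² = 33.32² = 1110.22240
μ₄/μ₂² = 9728.2 / 1110.22240 = 8.76239
γ₂ = 8.76239 − 3 ≈ 5.7624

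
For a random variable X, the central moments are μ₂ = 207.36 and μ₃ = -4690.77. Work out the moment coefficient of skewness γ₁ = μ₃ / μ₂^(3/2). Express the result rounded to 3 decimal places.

-1.571

σ = √μ₂ = √207.36 = 14.40000
σ³ = μ₂^(3/2) = 2985.98400
γ₁ = μ₃/σ³ = -4690.77 / 2985.98400 ≈ -1.571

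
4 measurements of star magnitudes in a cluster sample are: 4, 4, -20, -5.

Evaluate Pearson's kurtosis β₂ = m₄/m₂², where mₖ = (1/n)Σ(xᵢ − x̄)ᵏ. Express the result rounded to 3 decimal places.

x̄ = -4.2500
Σ(xᵢ − x̄)² = 384.7500 ⇒ m₂ = 96.18750
Σ(xᵢ − x̄)⁴ = 70800.3281 ⇒ m₄ = 17700.08203
m₂² = 9252.03516
β₂ = m₄/m₂² = 17700.08203 / 9252.03516 ≈ 1.913

1.913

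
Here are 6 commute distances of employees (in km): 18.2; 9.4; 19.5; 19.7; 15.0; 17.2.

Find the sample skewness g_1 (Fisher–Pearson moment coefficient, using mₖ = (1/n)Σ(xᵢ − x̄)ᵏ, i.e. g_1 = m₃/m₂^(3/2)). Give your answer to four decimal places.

-1.1110

x̄ = (18.2 + 9.4 + 19.5 + 19.7 + 15.0 + 17.2) / 6 = 16.5000
deviations (xᵢ − x̄): 1.7000, -7.1000, 3.0000, 3.2000, -1.5000, 0.7000
Σ(xᵢ − x̄)² = 75.2800 ⇒ m₂ = 75.2800/6 = 12.54667
Σ(xᵢ − x̄)³ = -296.2620 ⇒ m₃ = -296.2620/6 = -49.37700
m₂^(3/2) = 12.54667^(1.5) = 44.44189
g_1 = m₃ / m₂^(3/2) = -49.37700 / 44.44189 ≈ -1.1110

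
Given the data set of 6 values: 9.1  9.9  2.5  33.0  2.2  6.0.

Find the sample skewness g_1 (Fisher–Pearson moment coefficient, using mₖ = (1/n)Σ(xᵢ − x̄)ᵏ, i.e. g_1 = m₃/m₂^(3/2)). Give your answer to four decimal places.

x̄ = (9.1 + 9.9 + 2.5 + 33.0 + 2.2 + 6.0) / 6 = 10.4500
deviations (xᵢ − x̄): -1.3500, -0.5500, -7.9500, 22.5500, -8.2500, -4.4500
Σ(xᵢ − x̄)² = 661.6950 ⇒ m₂ = 661.6950/6 = 110.28250
Σ(xᵢ − x̄)³ = 10312.0080 ⇒ m₃ = 10312.0080/6 = 1718.66800
m₂^(3/2) = 110.28250^(1.5) = 1158.13691
g_1 = m₃ / m₂^(3/2) = 1718.66800 / 1158.13691 ≈ 1.4840

1.4840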